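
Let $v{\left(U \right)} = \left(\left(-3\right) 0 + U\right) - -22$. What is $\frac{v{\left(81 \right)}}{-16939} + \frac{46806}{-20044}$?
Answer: $- \frac{397455683}{169762658} \approx -2.3412$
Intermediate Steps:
$v{\left(U \right)} = 22 + U$ ($v{\left(U \right)} = \left(0 + U\right) + 22 = U + 22 = 22 + U$)
$\frac{v{\left(81 \right)}}{-16939} + \frac{46806}{-20044} = \frac{22 + 81}{-16939} + \frac{46806}{-20044} = 103 \left(- \frac{1}{16939}\right) + 46806 \left(- \frac{1}{20044}\right) = - \frac{103}{16939} - \frac{23403}{10022} = - \frac{397455683}{169762658}$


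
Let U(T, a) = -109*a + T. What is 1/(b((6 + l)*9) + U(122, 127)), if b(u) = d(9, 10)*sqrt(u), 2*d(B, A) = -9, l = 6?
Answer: -13721/188263654 + 27*sqrt(3)/188263654 ≈ -7.2633e-5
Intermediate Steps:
U(T, a) = T - 109*a
d(B, A) = -9/2 (d(B, A) = (1/2)*(-9) = -9/2)
b(u) = -9*sqrt(u)/2
1/(b((6 + l)*9) + U(122, 127)) = 1/(-9*3*sqrt(6 + 6)/2 + (122 - 109*127)) = 1/(-9*6*sqrt(3)/2 + (122 - 13843)) = 1/(-27*sqrt(3) - 13721) = 1/(-13721 - 27*sqrt(3))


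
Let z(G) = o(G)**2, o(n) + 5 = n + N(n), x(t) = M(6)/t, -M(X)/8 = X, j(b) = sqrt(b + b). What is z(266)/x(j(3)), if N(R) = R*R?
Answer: -5043414289*sqrt(6)/48 ≈ -2.5737e+8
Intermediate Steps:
j(b) = sqrt(2)*sqrt(b) (j(b) = sqrt(2*b) = sqrt(2)*sqrt(b))
M(X) = -8*X
x(t) = -48/t (x(t) = (-8*6)/t = -48/t)
N(R) = R**2
o(n) = -5 + n + n**2 (o(n) = -5 + (n + n**2) = -5 + n + n**2)
z(G) = (-5 + G + G**2)**2
z(266)/x(j(3)) = (-5 + 266 + 266**2)**2/((-48*sqrt(6)/6)) = (-5 + 266 + 70756)**2/((-48*sqrt(6)/6)) = 71017**2/((-8*sqrt(6))) = 5043414289/((-8*sqrt(6))) = 5043414289*(-sqrt(6)/48) = -5043414289*sqrt(6)/48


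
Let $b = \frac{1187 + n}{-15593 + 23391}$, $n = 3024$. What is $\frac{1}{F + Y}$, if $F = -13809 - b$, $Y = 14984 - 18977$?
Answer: $- \frac{7798}{138824207} \approx -5.6172 \cdot 10^{-5}$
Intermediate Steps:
$b = \frac{4211}{7798}$ ($b = \frac{1187 + 3024}{-15593 + 23391} = \frac{4211}{7798} \approx 0.54001$)
$Y = -3993$
$F = - \frac{107686793}{7798}$ ($F = -13809 - \frac{4211}{7798} = - \frac{107686793}{7798} \approx -13810.0$)
$\frac{1}{F + Y} = \frac{1}{- \frac{107686793}{7798} - 3993} = \frac{1}{- \frac{138824207}{7798}} = - \frac{7798}{138824207}$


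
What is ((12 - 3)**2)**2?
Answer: 6561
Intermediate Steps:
((12 - 3)**2)**2 = (9**2)**2 = 81**2 = 6561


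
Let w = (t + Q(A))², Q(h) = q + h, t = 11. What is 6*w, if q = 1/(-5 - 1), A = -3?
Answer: 2209/6 ≈ 368.17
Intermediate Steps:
q = -⅙ (q = 1/(-6) = -⅙ ≈ -0.16667)
Q(h) = -⅙ + h
w = 2209/36 (w = (11 + (-⅙ - 3))² = (11 - 19/6)² = (47/6)² = 2209/36 ≈ 61.361)
6*w = 6*(2209/36) = 2209/6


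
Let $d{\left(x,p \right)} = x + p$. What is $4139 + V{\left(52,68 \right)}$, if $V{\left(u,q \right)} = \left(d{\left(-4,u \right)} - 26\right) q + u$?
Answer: $5687$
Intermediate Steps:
$d{\left(x,p \right)} = p + x$
$V{\left(u,q \right)} = u + q \left(-30 + u\right)$ ($V{\left(u,q \right)} = \left(\left(u - 4\right) - 26\right) q + u = \left(\left(-4 + u\right) - 26\right) q + u = \left(-30 + u\right) q + u = q \left(-30 + u\right) + u = u + q \left(-30 + u\right)$)
$4139 + V{\left(52,68 \right)} = 4139 + \left(52 - 2040 + 68 \cdot 52\right) = 4139 + \left(52 - 2040 + 3536\right) = 4139 + 1548 = 5687$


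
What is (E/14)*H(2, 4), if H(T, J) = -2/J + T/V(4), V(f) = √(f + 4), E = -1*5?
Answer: 5/28 - 5*√2/28 ≈ -0.073967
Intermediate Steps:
E = -5
V(f) = √(4 + f)
H(T, J) = -2/J + T*√2/4 (H(T, J) = -2/J + T/(√(4 + 4)) = -2/J + T/(√8) = -2/J + T/((2*√2)) = -2/J + T*(√2/4) = -2/J + T*√2/4)
(E/14)*H(2, 4) = (-5/14)*(-2/4 + (¼)*2*√2) = (-5*1/14)*(-2*¼ + √2/2) = -5*(-½ + √2/2)/14 = 5/28 - 5*√2/28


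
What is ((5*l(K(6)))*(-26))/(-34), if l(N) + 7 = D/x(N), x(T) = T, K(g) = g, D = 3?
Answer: -845/34 ≈ -24.853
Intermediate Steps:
l(N) = -7 + 3/N
((5*l(K(6)))*(-26))/(-34) = ((5*(-7 + 3/6))*(-26))/(-34) = ((5*(-7 + 3*(⅙)))*(-26))*(-1/34) = ((5*(-7 + ½))*(-26))*(-1/34) = ((5*(-13/2))*(-26))*(-1/34) = -65/2*(-26)*(-1/34) = 845*(-1/34) = -845/34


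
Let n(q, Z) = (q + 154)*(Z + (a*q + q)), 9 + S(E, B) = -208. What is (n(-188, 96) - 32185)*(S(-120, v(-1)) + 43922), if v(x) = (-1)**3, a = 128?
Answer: 34488445895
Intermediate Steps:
v(x) = -1
S(E, B) = -217 (S(E, B) = -9 - 208 = -217)
n(q, Z) = (154 + q)*(Z + 129*q) (n(q, Z) = (q + 154)*(Z + (128*q + q)) = (154 + q)*(Z + 129*q))
(n(-188, 96) - 32185)*(S(-120, v(-1)) + 43922) = ((129*(-188)**2 + 154*96 + 19866*(-188) + 96*(-188)) - 32185)*(-217 + 43922) = ((129*35344 + 14784 - 3734808 - 18048) - 32185)*43705 = ((4559376 + 14784 - 3734808 - 18048) - 32185)*43705 = (821304 - 32185)*43705 = 789119*43705 = 34488445895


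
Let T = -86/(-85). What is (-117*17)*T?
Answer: -10062/5 ≈ -2012.4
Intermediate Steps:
T = 86/85 (T = -86*(-1/85) = 86/85 ≈ 1.0118)
(-117*17)*T = -117*17*(86/85) = -1989*86/85 = -10062/5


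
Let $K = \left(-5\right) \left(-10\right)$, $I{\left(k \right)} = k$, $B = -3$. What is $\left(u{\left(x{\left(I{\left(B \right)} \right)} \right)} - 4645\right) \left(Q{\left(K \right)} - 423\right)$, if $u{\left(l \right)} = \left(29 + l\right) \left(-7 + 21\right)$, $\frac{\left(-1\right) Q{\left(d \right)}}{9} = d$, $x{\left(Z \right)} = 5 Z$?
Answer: $3883977$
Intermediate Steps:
$K = 50$
$Q{\left(d \right)} = - 9 d$
$u{\left(l \right)} = 406 + 14 l$ ($u{\left(l \right)} = \left(29 + l\right) 14 = 406 + 14 l$)
$\left(u{\left(x{\left(I{\left(B \right)} \right)} \right)} - 4645\right) \left(Q{\left(K \right)} - 423\right) = \left(\left(406 + 14 \cdot 5 \left(-3\right)\right) - 4645\right) \left(\left(-9\right) 50 - 423\right) = \left(\left(406 + 14 \left(-15\right)\right) - 4645\right) \left(-450 - 423\right) = \left(\left(406 - 210\right) - 4645\right) \left(-873\right) = \left(196 - 4645\right) \left(-873\right) = \left(-4449\right) \left(-873\right) = 3883977$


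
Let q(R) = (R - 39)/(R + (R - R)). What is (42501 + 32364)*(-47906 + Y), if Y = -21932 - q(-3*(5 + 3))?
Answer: -41828947125/8 ≈ -5.2286e+9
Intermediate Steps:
q(R) = (-39 + R)/R (q(R) = (-39 + R)/(R + 0) = (-39 + R)/R)
Y = -175477/8 (Y = -21932 - (-39 - 3*(5 + 3))/((-3*(5 + 3))) = -21932 - (-39 - 3*8)/((-3*8)) = -21932 - (-39 - 24)/(-24) = -21932 - (-1)*(-63)/24 = -21932 - 1*21/8 = -21932 - 21/8 = -175477/8 ≈ -21935.)
(42501 + 32364)*(-47906 + Y) = (42501 + 32364)*(-47906 - 175477/8) = 74865*(-558725/8) = -41828947125/8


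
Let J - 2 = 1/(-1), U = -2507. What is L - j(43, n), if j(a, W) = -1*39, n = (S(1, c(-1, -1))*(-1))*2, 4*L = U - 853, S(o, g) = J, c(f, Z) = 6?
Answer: -801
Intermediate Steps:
J = 1 (J = 2 + 1/(-1) = 2 - 1 = 1)
S(o, g) = 1
L = -840 (L = (-2507 - 853)/4 = (¼)*(-3360) = -840)
n = -2 (n = (1*(-1))*2 = -1*2 = -2)
j(a, W) = -39
L - j(43, n) = -840 - 1*(-39) = -840 + 39 = -801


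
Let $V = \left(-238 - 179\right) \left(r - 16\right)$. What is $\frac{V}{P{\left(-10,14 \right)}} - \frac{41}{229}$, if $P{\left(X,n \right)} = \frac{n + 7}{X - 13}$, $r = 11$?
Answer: $- \frac{3660852}{1603} \approx -2283.8$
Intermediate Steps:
$V = 2085$ ($V = \left(-238 - 179\right) \left(11 - 16\right) = \left(-417\right) \left(-5\right) = 2085$)
$P{\left(X,n \right)} = \frac{7 + n}{-13 + X}$
$\frac{V}{P{\left(-10,14 \right)}} - \frac{41}{229} = \frac{2085}{\frac{1}{-13 - 10} \left(7 + 14\right)} - \frac{41}{229} = \frac{2085}{\frac{1}{-23} \cdot 21} - \frac{41}{229} = \frac{2085}{\left(- \frac{1}{23}\right) 21} - \frac{41}{229} = \frac{2085}{- \frac{21}{23}} - \frac{41}{229} = 2085 \left(- \frac{23}{21}\right) - \frac{41}{229} = - \frac{15985}{7} - \frac{41}{229} = - \frac{3660852}{1603}$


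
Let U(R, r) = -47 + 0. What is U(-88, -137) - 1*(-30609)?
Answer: 30562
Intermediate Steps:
U(R, r) = -47
U(-88, -137) - 1*(-30609) = -47 - 1*(-30609) = -47 + 30609 = 30562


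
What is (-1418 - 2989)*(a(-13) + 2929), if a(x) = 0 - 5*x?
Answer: -13194558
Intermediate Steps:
a(x) = -5*x
(-1418 - 2989)*(a(-13) + 2929) = (-1418 - 2989)*(-5*(-13) + 2929) = -4407*(65 + 2929) = -4407*2994 = -13194558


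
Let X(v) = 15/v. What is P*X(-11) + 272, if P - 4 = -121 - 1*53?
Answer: 5542/11 ≈ 503.82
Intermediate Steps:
P = -170 (P = 4 + (-121 - 1*53) = 4 + (-121 - 53) = 4 - 174 = -170)
P*X(-11) + 272 = -2550/(-11) + 272 = -2550*(-1)/11 + 272 = -170*(-15/11) + 272 = 2550/11 + 272 = 5542/11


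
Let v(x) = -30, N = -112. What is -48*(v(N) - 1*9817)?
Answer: 472656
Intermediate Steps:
-48*(v(N) - 1*9817) = -48*(-30 - 1*9817) = -48*(-30 - 9817) = -48*(-9847) = 472656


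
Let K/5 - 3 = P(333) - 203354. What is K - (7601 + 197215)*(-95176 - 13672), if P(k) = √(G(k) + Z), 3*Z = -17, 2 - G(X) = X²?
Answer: 22292795213 + 5*I*√998034/3 ≈ 2.2293e+10 + 1665.0*I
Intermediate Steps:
G(X) = 2 - X²
Z = -17/3 (Z = (⅓)*(-17) = -17/3 ≈ -5.6667)
P(k) = √(-11/3 - k²) (P(k) = √((2 - k²) - 17/3) = √(-11/3 - k²))
K = -1016755 + 5*I*√998034/3 (K = 15 + 5*(√(-33 - 9*333²)/3 - 203354) = 15 + 5*(√(-33 - 9*110889)/3 - 203354) = 15 + 5*(√(-33 - 998001)/3 - 203354) = 15 + 5*(√(-998034)/3 - 203354) = 15 + 5*((I*√998034)/3 - 203354) = 15 + 5*(I*√998034/3 - 203354) = 15 + 5*(-203354 + I*√998034/3) = 15 + (-1016770 + 5*I*√998034/3) = -1016755 + 5*I*√998034/3 ≈ -1.0168e+6 + 1665.0*I)
K - (7601 + 197215)*(-95176 - 13672) = (-1016755 + 5*I*√998034/3) - (7601 + 197215)*(-95176 - 13672) = (-1016755 + 5*I*√998034/3) - 204816*(-108848) = (-1016755 + 5*I*√998034/3) - 1*(-22293811968) = (-1016755 + 5*I*√998034/3) + 22293811968 = 22292795213 + 5*I*√998034/3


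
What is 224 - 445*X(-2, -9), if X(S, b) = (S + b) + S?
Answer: 6009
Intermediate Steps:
X(S, b) = b + 2*S
224 - 445*X(-2, -9) = 224 - 445*(-9 + 2*(-2)) = 224 - 445*(-9 - 4) = 224 - 445*(-13) = 224 + 5785 = 6009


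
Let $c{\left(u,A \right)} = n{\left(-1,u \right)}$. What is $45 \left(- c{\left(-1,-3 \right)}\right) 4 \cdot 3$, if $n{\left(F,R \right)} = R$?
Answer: $540$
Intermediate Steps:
$c{\left(u,A \right)} = u$
$45 \left(- c{\left(-1,-3 \right)}\right) 4 \cdot 3 = 45 \left(\left(-1\right) \left(-1\right)\right) 4 \cdot 3 = 45 \cdot 1 \cdot 12 = 45 \cdot 12 = 540$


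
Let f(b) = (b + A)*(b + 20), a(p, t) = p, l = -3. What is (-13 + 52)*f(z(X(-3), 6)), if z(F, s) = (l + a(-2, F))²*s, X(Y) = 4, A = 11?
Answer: 1067430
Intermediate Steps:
z(F, s) = 25*s (z(F, s) = (-3 - 2)²*s = (-5)²*s = 25*s)
f(b) = (11 + b)*(20 + b) (f(b) = (b + 11)*(b + 20) = (11 + b)*(20 + b))
(-13 + 52)*f(z(X(-3), 6)) = (-13 + 52)*(220 + (25*6)² + 31*(25*6)) = 39*(220 + 150² + 31*150) = 39*(220 + 22500 + 4650) = 39*27370 = 1067430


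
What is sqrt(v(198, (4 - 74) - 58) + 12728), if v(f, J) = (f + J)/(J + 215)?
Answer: sqrt(96344322)/87 ≈ 112.82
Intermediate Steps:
v(f, J) = (J + f)/(215 + J)
sqrt(v(198, (4 - 74) - 58) + 12728) = sqrt((((4 - 74) - 58) + 198)/(215 + ((4 - 74) - 58)) + 12728) = sqrt(((-70 - 58) + 198)/(215 + (-70 - 58)) + 12728) = sqrt((-128 + 198)/(215 - 128) + 12728) = sqrt(70/87 + 12728) = sqrt(1107406/87) = sqrt(96344322)/87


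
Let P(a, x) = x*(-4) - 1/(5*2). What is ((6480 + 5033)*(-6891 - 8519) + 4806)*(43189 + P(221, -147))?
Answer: -38832413840478/5 ≈ -7.7665e+12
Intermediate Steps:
P(a, x) = -⅒ - 4*x (P(a, x) = -4*x - 1/10 = -4*x - 1*⅒ = -4*x - ⅒ = -⅒ - 4*x)
((6480 + 5033)*(-6891 - 8519) + 4806)*(43189 + P(221, -147)) = ((6480 + 5033)*(-6891 - 8519) + 4806)*(43189 + (-⅒ - 4*(-147))) = (11513*(-15410) + 4806)*(43189 + (-⅒ + 588)) = (-177415330 + 4806)*(43189 + 5879/10) = -177410524*437769/10 = -38832413840478/5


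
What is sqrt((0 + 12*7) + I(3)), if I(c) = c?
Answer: sqrt(87) ≈ 9.3274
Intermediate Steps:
sqrt((0 + 12*7) + I(3)) = sqrt((0 + 12*7) + 3) = sqrt((0 + 84) + 3) = sqrt(84 + 3) = sqrt(87)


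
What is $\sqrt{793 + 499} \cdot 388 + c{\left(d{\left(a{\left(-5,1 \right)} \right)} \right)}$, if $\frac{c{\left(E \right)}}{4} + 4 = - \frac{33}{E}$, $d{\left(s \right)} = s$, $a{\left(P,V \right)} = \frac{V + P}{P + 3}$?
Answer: $-82 + 776 \sqrt{323} \approx 13864.0$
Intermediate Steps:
$a{\left(P,V \right)} = \frac{P + V}{3 + P}$
$c{\left(E \right)} = -16 - \frac{132}{E}$ ($c{\left(E \right)} = -16 + 4 \left(- \frac{33}{E}\right) = -16 - \frac{132}{E}$)
$\sqrt{793 + 499} \cdot 388 + c{\left(d{\left(a{\left(-5,1 \right)} \right)} \right)} = \sqrt{793 + 499} \cdot 388 - \left(16 + \frac{132}{\frac{1}{3 - 5} \left(-5 + 1\right)}\right) = \sqrt{1292} \cdot 388 - \left(16 + \frac{132}{\frac{1}{-2} \left(-4\right)}\right) = 2 \sqrt{323} \cdot 388 - \left(16 + \frac{132}{\left(- \frac{1}{2}\right) \left(-4\right)}\right) = 776 \sqrt{323} - \left(16 + \frac{132}{2}\right) = 776 \sqrt{323} - 82 = -82 + 776 \sqrt{323}$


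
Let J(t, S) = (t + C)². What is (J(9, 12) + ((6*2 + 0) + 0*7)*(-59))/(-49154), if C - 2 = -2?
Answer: 627/49154 ≈ 0.012756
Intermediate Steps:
C = 0 (C = 2 - 2 = 0)
J(t, S) = t² (J(t, S) = (t + 0)² = t²)
(J(9, 12) + ((6*2 + 0) + 0*7)*(-59))/(-49154) = (9² + ((6*2 + 0) + 0*7)*(-59))/(-49154) = (81 + ((12 + 0) + 0)*(-59))*(-1/49154) = (81 + (12 + 0)*(-59))*(-1/49154) = (81 + 12*(-59))*(-1/49154) = (81 - 708)*(-1/49154) = -627*(-1/49154) = 627/49154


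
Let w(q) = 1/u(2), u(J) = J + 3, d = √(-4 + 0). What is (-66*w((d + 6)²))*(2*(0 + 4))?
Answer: -528/5 ≈ -105.60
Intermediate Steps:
d = 2*I (d = √(-4) = 2*I ≈ 2.0*I)
u(J) = 3 + J
w(q) = ⅕ (w(q) = 1/(3 + 2) = 1/5 = ⅕)
(-66*w((d + 6)²))*(2*(0 + 4)) = (-66*⅕)*(2*(0 + 4)) = -132*4/5 = -66/5*8 = -528/5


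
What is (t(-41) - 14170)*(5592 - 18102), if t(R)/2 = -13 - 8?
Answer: 177792120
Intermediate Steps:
t(R) = -42 (t(R) = 2*(-13 - 8) = 2*(-21) = -42)
(t(-41) - 14170)*(5592 - 18102) = (-42 - 14170)*(5592 - 18102) = -14212*(-12510) = 177792120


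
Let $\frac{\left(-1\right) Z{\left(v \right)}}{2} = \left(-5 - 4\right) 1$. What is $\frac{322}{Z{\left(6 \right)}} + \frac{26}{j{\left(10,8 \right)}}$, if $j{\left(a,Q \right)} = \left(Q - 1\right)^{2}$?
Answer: $\frac{8123}{441} \approx 18.419$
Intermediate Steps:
$Z{\left(v \right)} = 18$ ($Z{\left(v \right)} = - 2 \left(-5 - 4\right) 1 = - 2 \left(\left(-9\right) 1\right) = \left(-2\right) \left(-9\right) = 18$)
$j{\left(a,Q \right)} = \left(-1 + Q\right)^{2}$
$\frac{322}{Z{\left(6 \right)}} + \frac{26}{j{\left(10,8 \right)}} = \frac{322}{18} + \frac{26}{\left(-1 + 8\right)^{2}} = 322 \cdot \frac{1}{18} + \frac{26}{7^{2}} = \frac{161}{9} + \frac{26}{49} = \frac{8123}{441}$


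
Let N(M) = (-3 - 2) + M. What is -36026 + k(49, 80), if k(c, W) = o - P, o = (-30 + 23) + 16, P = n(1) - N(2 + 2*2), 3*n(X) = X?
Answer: -108049/3 ≈ -36016.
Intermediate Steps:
n(X) = X/3
N(M) = -5 + M
P = -⅔ (P = (⅓)*1 - (-5 + (2 + 2*2)) = ⅓ - (-5 + (2 + 4)) = ⅓ - (-5 + 6) = ⅓ - 1*1 = ⅓ - 1 = -⅔ ≈ -0.66667)
o = 9 (o = -7 + 16 = 9)
k(c, W) = 29/3 (k(c, W) = 9 - 1*(-⅔) = 9 + ⅔ = 29/3)
-36026 + k(49, 80) = -36026 + 29/3 = -108049/3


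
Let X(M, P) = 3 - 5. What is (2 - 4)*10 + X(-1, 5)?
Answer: -22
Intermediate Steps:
X(M, P) = -2
(2 - 4)*10 + X(-1, 5) = (2 - 4)*10 - 2 = -2*10 - 2 = -20 - 2 = -22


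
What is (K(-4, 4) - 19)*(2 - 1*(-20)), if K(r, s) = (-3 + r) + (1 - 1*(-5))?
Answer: -440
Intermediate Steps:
K(r, s) = 3 + r (K(r, s) = (-3 + r) + (1 + 5) = (-3 + r) + 6 = 3 + r)
(K(-4, 4) - 19)*(2 - 1*(-20)) = ((3 - 4) - 19)*(2 - 1*(-20)) = (-1 - 19)*(2 + 20) = -20*22 = -440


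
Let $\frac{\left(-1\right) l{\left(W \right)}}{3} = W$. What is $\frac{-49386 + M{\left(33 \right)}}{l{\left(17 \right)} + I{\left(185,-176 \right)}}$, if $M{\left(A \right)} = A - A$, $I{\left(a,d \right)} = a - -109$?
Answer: $- \frac{16462}{81} \approx -203.23$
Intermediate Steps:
$l{\left(W \right)} = - 3 W$
$I{\left(a,d \right)} = 109 + a$ ($I{\left(a,d \right)} = a + 109 = 109 + a$)
$M{\left(A \right)} = 0$
$\frac{-49386 + M{\left(33 \right)}}{l{\left(17 \right)} + I{\left(185,-176 \right)}} = \frac{-49386 + 0}{\left(-3\right) 17 + \left(109 + 185\right)} = - \frac{49386}{-51 + 294} = - \frac{49386}{243} = \left(-49386\right) \frac{1}{243} = - \frac{16462}{81}$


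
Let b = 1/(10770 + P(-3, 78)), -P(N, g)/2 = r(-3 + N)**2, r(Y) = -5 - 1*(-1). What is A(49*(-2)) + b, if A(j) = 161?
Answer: 1728819/10738 ≈ 161.00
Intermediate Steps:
r(Y) = -4 (r(Y) = -5 + 1 = -4)
P(N, g) = -32 (P(N, g) = -2*(-4)**2 = -2*16 = -32)
b = 1/10738 (b = 1/(10770 - 32) = 1/10738 ≈ 9.3127e-5)
A(49*(-2)) + b = 161 + 1/10738 = 1728819/10738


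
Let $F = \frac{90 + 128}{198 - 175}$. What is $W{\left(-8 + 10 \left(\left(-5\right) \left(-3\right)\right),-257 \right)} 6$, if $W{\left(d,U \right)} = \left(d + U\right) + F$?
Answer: $- \frac{14562}{23} \approx -633.13$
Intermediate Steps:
$F = \frac{218}{23} \approx 9.4783$
$W{\left(d,U \right)} = \frac{218}{23} + U + d$ ($W{\left(d,U \right)} = \left(d + U\right) + \frac{218}{23} = \left(U + d\right) + \frac{218}{23} = \frac{218}{23} + U + d$)
$W{\left(-8 + 10 \left(\left(-5\right) \left(-3\right)\right),-257 \right)} 6 = \left(\frac{218}{23} - 257 - \left(8 - 10 \left(\left(-5\right) \left(-3\right)\right)\right)\right) 6 = \left(\frac{218}{23} - 257 + \left(-8 + 10 \cdot 15\right)\right) 6 = \left(\frac{218}{23} - 257 + \left(-8 + 150\right)\right) 6 = \left(\frac{218}{23} - 257 + 142\right) 6 = \left(- \frac{2427}{23}\right) 6 = - \frac{14562}{23}$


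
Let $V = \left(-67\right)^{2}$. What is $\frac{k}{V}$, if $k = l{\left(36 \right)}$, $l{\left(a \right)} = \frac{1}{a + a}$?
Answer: $\frac{1}{323208} \approx 3.094 \cdot 10^{-6}$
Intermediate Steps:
$l{\left(a \right)} = \frac{1}{2 a}$
$k = \frac{1}{72}$ ($k = \frac{1}{2 \cdot 36} = \frac{1}{2} \cdot \frac{1}{36} = \frac{1}{72} \approx 0.013889$)
$V = 4489$
$\frac{k}{V} = \frac{1}{72 \cdot 4489} = \frac{1}{72} \cdot \frac{1}{4489} = \frac{1}{323208}$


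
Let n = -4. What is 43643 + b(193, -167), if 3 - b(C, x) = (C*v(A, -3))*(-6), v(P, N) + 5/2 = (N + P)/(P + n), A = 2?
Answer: 41330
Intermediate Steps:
v(P, N) = -5/2 + (N + P)/(-4 + P) (v(P, N) = -5/2 + (N + P)/(P - 4) = -5/2 + (N + P)/(-4 + P))
b(C, x) = 3 - 12*C (b(C, x) = 3 - C*((10 - 3 - 3/2*2)/(-4 + 2))*(-6) = 3 - C*((10 - 3 - 3)/(-2))*(-6) = 3 - C*(-½*4)*(-6) = 3 - C*(-2)*(-6) = 3 - (-2*C)*(-6) = 3 - 12*C)
43643 + b(193, -167) = 43643 + (3 - 12*193) = 43643 + (3 - 2316) = 43643 - 2313 = 41330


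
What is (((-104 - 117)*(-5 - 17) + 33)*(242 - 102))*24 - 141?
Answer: 16447059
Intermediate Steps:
(((-104 - 117)*(-5 - 17) + 33)*(242 - 102))*24 - 141 = ((-221*(-22) + 33)*140)*24 - 141 = ((4862 + 33)*140)*24 - 141 = (4895*140)*24 - 141 = 685300*24 - 141 = 16447200 - 141 = 16447059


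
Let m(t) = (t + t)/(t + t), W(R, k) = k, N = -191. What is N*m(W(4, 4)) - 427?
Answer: -618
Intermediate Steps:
m(t) = 1 (m(t) = (2*t)/((2*t)) = (2*t)*(1/(2*t)) = 1)
N*m(W(4, 4)) - 427 = -191*1 - 427 = -191 - 427 = -618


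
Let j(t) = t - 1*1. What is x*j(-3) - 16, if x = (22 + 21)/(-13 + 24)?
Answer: -348/11 ≈ -31.636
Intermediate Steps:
j(t) = -1 + t (j(t) = t - 1 = -1 + t)
x = 43/11 ≈ 3.9091
x*j(-3) - 16 = 43*(-1 - 3)/11 - 16 = (43/11)*(-4) - 16 = -172/11 - 16 = -348/11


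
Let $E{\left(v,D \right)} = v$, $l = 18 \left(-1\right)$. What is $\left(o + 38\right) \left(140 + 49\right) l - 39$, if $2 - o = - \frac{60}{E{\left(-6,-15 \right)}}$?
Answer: $-102099$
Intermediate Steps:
$l = -18$
$o = -8$ ($o = 2 - - \frac{60}{-6} = 2 - \left(-60\right) \left(- \frac{1}{6}\right) = 2 - 10 = -8$)
$\left(o + 38\right) \left(140 + 49\right) l - 39 = \left(-8 + 38\right) \left(140 + 49\right) \left(-18\right) - 39 = 30 \cdot 189 \left(-18\right) - 39 = 5670 \left(-18\right) - 39 = -102060 - 39 = -102099$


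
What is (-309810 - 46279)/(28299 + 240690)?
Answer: -356089/268989 ≈ -1.3238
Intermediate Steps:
(-309810 - 46279)/(28299 + 240690) = -356089/268989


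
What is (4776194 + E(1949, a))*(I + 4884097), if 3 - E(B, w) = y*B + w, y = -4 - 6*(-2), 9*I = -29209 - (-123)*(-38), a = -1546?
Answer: 209167910751490/9 ≈ 2.3241e+13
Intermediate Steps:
I = -33883/9 (I = (-29209 - (-123)*(-38))/9 = (-29209 - 1*4674)/9 = (-29209 - 4674)/9 = (⅑)*(-33883) = -33883/9 ≈ -3764.8)
y = 8 (y = -4 + 12 = 8)
E(B, w) = 3 - w - 8*B (E(B, w) = 3 - (8*B + w) = 3 - (w + 8*B) = 3 + (-w - 8*B) = 3 - w - 8*B)
(4776194 + E(1949, a))*(I + 4884097) = (4776194 + (3 - 1*(-1546) - 8*1949))*(-33883/9 + 4884097) = (4776194 + (3 + 1546 - 15592))*(43922990/9) = (4776194 - 14043)*(43922990/9) = 4762151*(43922990/9) = 209167910751490/9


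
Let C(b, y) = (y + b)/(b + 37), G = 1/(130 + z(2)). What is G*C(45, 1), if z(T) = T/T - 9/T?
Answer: 2/451 ≈ 0.0044346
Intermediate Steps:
z(T) = 1 - 9/T
G = 2/253 (G = 1/(130 + (-9 + 2)/2) = 1/(130 + (½)*(-7)) = 1/(130 - 7/2) = 1/(253/2) = 2/253 ≈ 0.0079051)
C(b, y) = (b + y)/(37 + b)
G*C(45, 1) = 2*((45 + 1)/(37 + 45))/253 = 2*(46/82)/253 = 2*((1/82)*46)/253 = (2/253)*(23/41) = 2/451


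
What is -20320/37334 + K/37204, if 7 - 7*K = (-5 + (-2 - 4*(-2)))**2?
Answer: -1322918239/2430704738 ≈ -0.54425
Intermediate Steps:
K = 6/7 (K = 1 - (-5 + (-2 - 4*(-2)))**2/7 = 1 - (-5 + (-2 + 8))**2/7 = 1 - (-5 + 6)**2/7 = 1 - 1/7*1**2 = 1 - 1/7*1 = 1 - 1/7 = 6/7 ≈ 0.85714)
-20320/37334 + K/37204 = -20320/37334 + (6/7)/37204 = -20320*1/37334 + (6/7)*(1/37204) = -10160/18667 + 3/130214 = -1322918239/2430704738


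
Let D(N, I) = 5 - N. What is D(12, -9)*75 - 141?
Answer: -666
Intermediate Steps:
D(12, -9)*75 - 141 = (5 - 1*12)*75 - 141 = (5 - 12)*75 - 141 = -7*75 - 141 = -525 - 141 = -666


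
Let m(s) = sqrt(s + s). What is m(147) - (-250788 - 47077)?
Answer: 297865 + 7*sqrt(6) ≈ 2.9788e+5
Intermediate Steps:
m(s) = sqrt(2)*sqrt(s) (m(s) = sqrt(2*s) = sqrt(2)*sqrt(s))
m(147) - (-250788 - 47077) = sqrt(2)*sqrt(147) - (-250788 - 47077) = sqrt(2)*(7*sqrt(3)) - 1*(-297865) = 7*sqrt(6) + 297865 = 297865 + 7*sqrt(6)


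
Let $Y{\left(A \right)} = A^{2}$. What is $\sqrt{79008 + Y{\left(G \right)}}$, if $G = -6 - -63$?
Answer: $\sqrt{82257} \approx 286.8$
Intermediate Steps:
$G = 57$ ($G = -6 + 63 = 57$)
$\sqrt{79008 + Y{\left(G \right)}} = \sqrt{79008 + 57^{2}} = \sqrt{79008 + 3249} = \sqrt{82257}$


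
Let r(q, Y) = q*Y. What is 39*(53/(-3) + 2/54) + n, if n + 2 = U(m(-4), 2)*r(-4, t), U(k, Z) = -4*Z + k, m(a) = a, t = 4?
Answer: -4478/9 ≈ -497.56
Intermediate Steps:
r(q, Y) = Y*q
U(k, Z) = k - 4*Z
n = 190 (n = -2 + (-4 - 4*2)*(4*(-4)) = -2 + (-4 - 8)*(-16) = -2 - 12*(-16) = -2 + 192 = 190)
39*(53/(-3) + 2/54) + n = 39*(53/(-3) + 2/54) + 190 = 39*(53*(-⅓) + 2*(1/54)) + 190 = 39*(-53/3 + 1/27) + 190 = 39*(-476/27) + 190 = -6188/9 + 190 = -4478/9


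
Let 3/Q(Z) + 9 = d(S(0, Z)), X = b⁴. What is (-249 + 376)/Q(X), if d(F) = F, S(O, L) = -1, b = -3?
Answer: -1270/3 ≈ -423.33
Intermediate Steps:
X = 81 (X = (-3)⁴ = 81)
Q(Z) = -3/10 (Q(Z) = 3/(-9 - 1) = 3/(-10) = 3*(-⅒) = -3/10)
(-249 + 376)/Q(X) = (-249 + 376)/(-3/10) = 127*(-10/3) = -1270/3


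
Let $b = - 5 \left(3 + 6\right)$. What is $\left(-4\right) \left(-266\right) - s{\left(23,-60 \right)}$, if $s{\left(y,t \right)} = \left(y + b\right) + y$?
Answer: $1063$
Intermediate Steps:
$b = -45$ ($b = \left(-5\right) 9 = -45$)
$s{\left(y,t \right)} = -45 + 2 y$ ($s{\left(y,t \right)} = \left(y - 45\right) + y = \left(-45 + y\right) + y = -45 + 2 y$)
$\left(-4\right) \left(-266\right) - s{\left(23,-60 \right)} = \left(-4\right) \left(-266\right) - \left(-45 + 2 \cdot 23\right) = 1064 - \left(-45 + 46\right) = 1064 - 1 = 1063$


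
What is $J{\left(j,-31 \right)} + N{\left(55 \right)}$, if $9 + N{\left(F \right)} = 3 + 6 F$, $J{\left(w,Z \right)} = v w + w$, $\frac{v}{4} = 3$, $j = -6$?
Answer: $246$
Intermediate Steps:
$v = 12$ ($v = 4 \cdot 3 = 12$)
$J{\left(w,Z \right)} = 13 w$ ($J{\left(w,Z \right)} = 12 w + w = 13 w$)
$N{\left(F \right)} = -6 + 6 F$ ($N{\left(F \right)} = -9 + \left(3 + 6 F\right) = -6 + 6 F$)
$J{\left(j,-31 \right)} + N{\left(55 \right)} = 13 \left(-6\right) + \left(-6 + 6 \cdot 55\right) = -78 + \left(-6 + 330\right) = -78 + 324 = 246$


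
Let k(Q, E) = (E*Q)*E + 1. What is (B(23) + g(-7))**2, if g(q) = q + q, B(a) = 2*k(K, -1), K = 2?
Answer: 64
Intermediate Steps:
k(Q, E) = 1 + Q*E**2 (k(Q, E) = Q*E**2 + 1 = 1 + Q*E**2)
B(a) = 6 (B(a) = 2*(1 + 2*(-1)**2) = 2*(1 + 2*1) = 2*(1 + 2) = 2*3 = 6)
g(q) = 2*q
(B(23) + g(-7))**2 = (6 + 2*(-7))**2 = (6 - 14)**2 = (-8)**2 = 64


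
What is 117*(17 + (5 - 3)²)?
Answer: 2457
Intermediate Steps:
117*(17 + (5 - 3)²) = 117*(17 + 2²) = 117*(17 + 4) = 117*21 = 2457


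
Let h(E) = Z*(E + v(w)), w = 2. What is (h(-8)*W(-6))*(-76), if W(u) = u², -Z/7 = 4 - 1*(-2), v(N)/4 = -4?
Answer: -2757888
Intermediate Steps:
v(N) = -16 (v(N) = 4*(-4) = -16)
Z = -42 (Z = -7*(4 - 1*(-2)) = -7*(4 + 2) = -7*6 = -42)
h(E) = 672 - 42*E (h(E) = -42*(E - 16) = -42*(-16 + E) = 672 - 42*E)
(h(-8)*W(-6))*(-76) = ((672 - 42*(-8))*(-6)²)*(-76) = ((672 + 336)*36)*(-76) = (1008*36)*(-76) = 36288*(-76) = -2757888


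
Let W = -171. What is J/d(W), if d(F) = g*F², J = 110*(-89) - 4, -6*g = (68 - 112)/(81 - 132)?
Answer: 83249/35739 ≈ 2.3294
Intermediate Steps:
g = -22/153 (g = -(68 - 112)/(6*(81 - 132)) = -(-22)/(3*(-51)) = -(-22)*(-1)/(3*51) = -⅙*44/51 = -22/153 ≈ -0.14379)
J = -9794 (J = -9790 - 4 = -9794)
d(F) = -22*F²/153
J/d(W) = -9794/((-22/153*(-171)²)) = -9794/((-22/153*29241)) = -9794/(-71478/17) = -9794*(-17/71478) = 83249/35739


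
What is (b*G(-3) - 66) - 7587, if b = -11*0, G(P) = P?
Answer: -7653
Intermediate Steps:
b = 0
(b*G(-3) - 66) - 7587 = (0*(-3) - 66) - 7587 = (0 - 66) - 7587 = -66 - 7587 = -7653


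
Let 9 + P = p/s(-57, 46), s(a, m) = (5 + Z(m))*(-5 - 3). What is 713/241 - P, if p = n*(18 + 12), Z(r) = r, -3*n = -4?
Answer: 148187/12291 ≈ 12.057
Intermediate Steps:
n = 4/3 (n = -⅓*(-4) = 4/3 ≈ 1.3333)
s(a, m) = -40 - 8*m (s(a, m) = (5 + m)*(-5 - 3) = (5 + m)*(-8) = -40 - 8*m)
p = 40 (p = 4*(18 + 12)/3 = (4/3)*30 = 40)
P = -464/51 (P = -9 + 40/(-40 - 8*46) = -9 + 40/(-40 - 368) = -9 + 40/(-408) = -9 + 40*(-1/408) = -9 - 5/51 = -464/51 ≈ -9.0980)
713/241 - P = 713/241 - 1*(-464/51) = 713*(1/241) + 464/51 = 713/241 + 464/51 = 148187/12291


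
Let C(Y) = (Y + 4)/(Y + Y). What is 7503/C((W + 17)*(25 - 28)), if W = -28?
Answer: 495198/37 ≈ 13384.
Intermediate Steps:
C(Y) = (4 + Y)/(2*Y) (C(Y) = (4 + Y)/((2*Y)) = (4 + Y)*(1/(2*Y)) = (4 + Y)/(2*Y))
7503/C((W + 17)*(25 - 28)) = 7503/(((4 + (-28 + 17)*(25 - 28))/(2*(((-28 + 17)*(25 - 28)))))) = 7503/(((4 - 11*(-3))/(2*((-11*(-3)))))) = 7503/(((½)*(4 + 33)/33)) = 7503/(((½)*(1/33)*37)) = 7503/(37/66) = 7503*(66/37) = 495198/37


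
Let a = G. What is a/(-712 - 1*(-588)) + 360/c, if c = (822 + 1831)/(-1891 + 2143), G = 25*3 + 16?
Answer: 1572551/46996 ≈ 33.461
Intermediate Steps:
G = 91 (G = 75 + 16 = 91)
a = 91
c = 379/36 (c = 2653/252 = 2653*(1/252) = 379/36 ≈ 10.528)
a/(-712 - 1*(-588)) + 360/c = 91/(-712 - 1*(-588)) + 360/(379/36) = 91/(-712 + 588) + 360*(36/379) = 91/(-124) + 12960/379 = 91*(-1/124) + 12960/379 = -91/124 + 12960/379 = 1572551/46996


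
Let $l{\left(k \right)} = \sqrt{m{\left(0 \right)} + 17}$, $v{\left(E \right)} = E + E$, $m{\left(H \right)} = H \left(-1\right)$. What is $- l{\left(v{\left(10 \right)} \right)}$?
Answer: $- \sqrt{17} \approx -4.1231$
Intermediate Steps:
$m{\left(H \right)} = - H$
$v{\left(E \right)} = 2 E$
$l{\left(k \right)} = \sqrt{17}$ ($l{\left(k \right)} = \sqrt{\left(-1\right) 0 + 17} = \sqrt{0 + 17} = \sqrt{17}$)
$- l{\left(v{\left(10 \right)} \right)} = - \sqrt{17}$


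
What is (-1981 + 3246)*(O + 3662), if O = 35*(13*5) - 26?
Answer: 7477415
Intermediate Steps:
O = 2249 (O = 35*65 - 26 = 2275 - 26 = 2249)
(-1981 + 3246)*(O + 3662) = (-1981 + 3246)*(2249 + 3662) = 1265*5911 = 7477415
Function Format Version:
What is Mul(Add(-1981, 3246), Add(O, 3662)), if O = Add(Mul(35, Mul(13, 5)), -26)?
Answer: 7477415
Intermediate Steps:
O = 2249 (O = Add(Mul(35, 65), -26) = Add(2275, -26) = 2249)
Mul(Add(-1981, 3246), Add(O, 3662)) = Mul(Add(-1981, 3246), Add(2249, 3662)) = Mul(1265, 5911) = 7477415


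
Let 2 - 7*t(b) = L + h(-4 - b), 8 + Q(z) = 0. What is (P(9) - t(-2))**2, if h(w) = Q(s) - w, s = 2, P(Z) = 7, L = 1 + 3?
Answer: 2025/49 ≈ 41.327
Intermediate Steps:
L = 4
Q(z) = -8 (Q(z) = -8 + 0 = -8)
h(w) = -8 - w
t(b) = 2/7 - b/7 (t(b) = 2/7 - (4 + (-8 - (-4 - b)))/7 = 2/7 - (4 + (-8 + (4 + b)))/7 = 2/7 - (4 + (-4 + b))/7 = 2/7 - b/7)
(P(9) - t(-2))**2 = (7 - (2/7 - 1/7*(-2)))**2 = (7 - (2/7 + 2/7))**2 = (7 - 1*4/7)**2 = (7 - 4/7)**2 = (45/7)**2 = 2025/49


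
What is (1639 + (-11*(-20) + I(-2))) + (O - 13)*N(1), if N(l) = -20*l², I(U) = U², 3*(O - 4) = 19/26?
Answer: 79487/39 ≈ 2038.1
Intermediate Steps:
O = 331/78 (O = 4 + (19/26)/3 = 4 + (19*(1/26))/3 = 4 + (⅓)*(19/26) = 4 + 19/78 = 331/78 ≈ 4.2436)
N(l) = -20*l²
(1639 + (-11*(-20) + I(-2))) + (O - 13)*N(1) = (1639 + (-11*(-20) + (-2)²)) + (331/78 - 13)*(-20*1²) = (1639 + (220 + 4)) - (-6830)/39 = (1639 + 224) - 683/78*(-20) = 1863 + 6830/39 = 79487/39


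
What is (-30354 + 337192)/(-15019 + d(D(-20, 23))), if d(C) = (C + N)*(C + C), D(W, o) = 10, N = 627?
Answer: -306838/2279 ≈ -134.64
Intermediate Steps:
d(C) = 2*C*(627 + C) (d(C) = (C + 627)*(C + C) = (627 + C)*(2*C) = 2*C*(627 + C))
(-30354 + 337192)/(-15019 + d(D(-20, 23))) = (-30354 + 337192)/(-15019 + 2*10*(627 + 10)) = 306838/(-15019 + 2*10*637) = 306838/(-15019 + 12740) = 306838/(-2279) = 306838*(-1/2279) = -306838/2279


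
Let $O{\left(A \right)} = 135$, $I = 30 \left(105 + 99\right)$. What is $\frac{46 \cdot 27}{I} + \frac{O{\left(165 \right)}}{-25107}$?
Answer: $\frac{562161}{2845460} \approx 0.19756$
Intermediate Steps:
$I = 6120$ ($I = 30 \cdot 204 = 6120$)
$\frac{46 \cdot 27}{I} + \frac{O{\left(165 \right)}}{-25107} = \frac{46 \cdot 27}{6120} + \frac{135}{-25107} = 1242 \cdot \frac{1}{6120} + 135 \left(- \frac{1}{25107}\right) = \frac{69}{340} - \frac{45}{8369} = \frac{562161}{2845460}$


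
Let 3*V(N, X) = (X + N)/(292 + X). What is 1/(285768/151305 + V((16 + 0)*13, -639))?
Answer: 7500405/17271283 ≈ 0.43427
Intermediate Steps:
V(N, X) = (N + X)/(3*(292 + X)) (V(N, X) = ((X + N)/(292 + X))/3 = ((N + X)/(292 + X))/3 = (N + X)/(3*(292 + X)))
1/(285768/151305 + V((16 + 0)*13, -639)) = 1/(285768/151305 + ((16 + 0)*13 - 639)/(3*(292 - 639))) = 1/(285768*(1/151305) + (1/3)*(16*13 - 639)/(-347)) = 1/(13608/7205 + (1/3)*(-1/347)*(208 - 639)) = 1/(13608/7205 + (1/3)*(-1/347)*(-431)) = 1/(13608/7205 + 431/1041) = 1/(17271283/7500405) = 7500405/17271283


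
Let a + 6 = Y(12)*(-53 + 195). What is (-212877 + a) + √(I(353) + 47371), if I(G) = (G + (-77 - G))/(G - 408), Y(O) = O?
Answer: -211179 + 3*√131590/5 ≈ -2.1096e+5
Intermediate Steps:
I(G) = -77/(-408 + G)
a = 1698 (a = -6 + 12*(-53 + 195) = -6 + 12*142 = -6 + 1704 = 1698)
(-212877 + a) + √(I(353) + 47371) = (-212877 + 1698) + √(-77/(-408 + 353) + 47371) = -211179 + √(-77/(-55) + 47371) = -211179 + √(-77*(-1/55) + 47371) = -211179 + √(7/5 + 47371) = -211179 + √(236862/5) = -211179 + 3*√131590/5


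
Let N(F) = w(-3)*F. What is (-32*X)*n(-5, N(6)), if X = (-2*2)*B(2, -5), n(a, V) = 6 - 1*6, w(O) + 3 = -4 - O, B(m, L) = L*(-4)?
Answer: 0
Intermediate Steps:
B(m, L) = -4*L
w(O) = -7 - O (w(O) = -3 + (-4 - O) = -7 - O)
N(F) = -4*F (N(F) = (-7 - 1*(-3))*F = (-7 + 3)*F = -4*F)
n(a, V) = 0 (n(a, V) = 6 - 6 = 0)
X = -80 (X = (-2*2)*(-4*(-5)) = -4*20 = -80)
(-32*X)*n(-5, N(6)) = -32*(-80)*0 = 2560*0 = 0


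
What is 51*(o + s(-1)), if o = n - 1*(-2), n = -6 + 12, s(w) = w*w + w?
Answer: 408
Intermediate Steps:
s(w) = w + w² (s(w) = w² + w = w + w²)
n = 6
o = 8 (o = 6 - 1*(-2) = 6 + 2 = 8)
51*(o + s(-1)) = 51*(8 - (1 - 1)) = 51*(8 - 1*0) = 51*(8 + 0) = 51*8 = 408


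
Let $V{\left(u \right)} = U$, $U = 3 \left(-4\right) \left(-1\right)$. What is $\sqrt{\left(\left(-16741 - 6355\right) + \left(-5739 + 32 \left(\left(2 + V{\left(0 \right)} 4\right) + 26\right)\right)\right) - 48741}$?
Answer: $2 i \sqrt{18786} \approx 274.12 i$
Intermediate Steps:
$U = 12$ ($U = \left(-12\right) \left(-1\right) = 12$)
$V{\left(u \right)} = 12$
$\sqrt{\left(\left(-16741 - 6355\right) + \left(-5739 + 32 \left(\left(2 + V{\left(0 \right)} 4\right) + 26\right)\right)\right) - 48741} = \sqrt{\left(\left(-16741 - 6355\right) - \left(5739 - 32 \left(\left(2 + 12 \cdot 4\right) + 26\right)\right)\right) - 48741} = \sqrt{\left(-23096 - \left(5739 - 32 \left(\left(2 + 48\right) + 26\right)\right)\right) - 48741} = \sqrt{\left(-23096 - \left(5739 - 32 \left(50 + 26\right)\right)\right) - 48741} = \sqrt{\left(-23096 + \left(-5739 + 32 \cdot 76\right)\right) - 48741} = \sqrt{\left(-23096 + \left(-5739 + 2432\right)\right) - 48741} = \sqrt{\left(-23096 - 3307\right) - 48741} = \sqrt{-26403 - 48741} = \sqrt{-75144} = 2 i \sqrt{18786}$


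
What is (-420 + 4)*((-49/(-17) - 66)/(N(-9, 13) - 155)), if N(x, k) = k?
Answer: -223184/1207 ≈ -184.91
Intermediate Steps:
(-420 + 4)*((-49/(-17) - 66)/(N(-9, 13) - 155)) = (-420 + 4)*((-49/(-17) - 66)/(13 - 155)) = -416*(-49*(-1/17) - 66)/(-142) = -416*(49/17 - 66)*(-1)/142 = -(-446368)*(-1)/(17*142) = -416*1073/2414 = -223184/1207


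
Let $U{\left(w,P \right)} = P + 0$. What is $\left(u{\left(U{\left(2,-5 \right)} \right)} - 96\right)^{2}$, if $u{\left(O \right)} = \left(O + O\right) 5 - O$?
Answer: $19881$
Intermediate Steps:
$U{\left(w,P \right)} = P$
$u{\left(O \right)} = 9 O$ ($u{\left(O \right)} = 2 O 5 - O = 10 O - O = 9 O$)
$\left(u{\left(U{\left(2,-5 \right)} \right)} - 96\right)^{2} = \left(9 \left(-5\right) - 96\right)^{2} = \left(-45 - 96\right)^{2} = \left(-141\right)^{2} = 19881$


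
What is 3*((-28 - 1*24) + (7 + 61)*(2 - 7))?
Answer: -1176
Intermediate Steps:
3*((-28 - 1*24) + (7 + 61)*(2 - 7)) = 3*((-28 - 24) + 68*(-5)) = 3*(-52 - 340) = 3*(-392) = -1176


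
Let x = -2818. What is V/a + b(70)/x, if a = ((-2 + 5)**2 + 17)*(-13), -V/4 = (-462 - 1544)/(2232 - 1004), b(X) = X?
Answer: -3229132/73103147 ≈ -0.044172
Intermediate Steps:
V = 2006/307 (V = -4*(-462 - 1544)/(2232 - 1004) = -(-8024)/1228 = -4*(-1003/614) = 2006/307 ≈ 6.5342)
a = -338 (a = (3**2 + 17)*(-13) = (9 + 17)*(-13) = 26*(-13) = -338)
V/a + b(70)/x = (2006/307)/(-338) + 70/(-2818) = (2006/307)*(-1/338) + 70*(-1/2818) = -1003/51883 - 35/1409 = -3229132/73103147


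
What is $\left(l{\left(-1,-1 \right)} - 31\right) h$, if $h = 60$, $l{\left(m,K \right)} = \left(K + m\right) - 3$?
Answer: $-2160$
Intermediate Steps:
$l{\left(m,K \right)} = -3 + K + m$
$\left(l{\left(-1,-1 \right)} - 31\right) h = \left(\left(-3 - 1 - 1\right) - 31\right) 60 = \left(-5 - 31\right) 60 = \left(-36\right) 60 = -2160$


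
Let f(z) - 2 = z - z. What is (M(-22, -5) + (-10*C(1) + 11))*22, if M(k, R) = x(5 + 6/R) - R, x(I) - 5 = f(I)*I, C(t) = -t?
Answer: 4246/5 ≈ 849.20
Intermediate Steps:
f(z) = 2 (f(z) = 2 + (z - z) = 2 + 0 = 2)
x(I) = 5 + 2*I
M(k, R) = 15 - R + 12/R (M(k, R) = (5 + 2*(5 + 6/R)) - R = (5 + (10 + 12/R)) - R = (15 + 12/R) - R = 15 - R + 12/R)
(M(-22, -5) + (-10*C(1) + 11))*22 = ((15 - 1*(-5) + 12/(-5)) + (-(-10) + 11))*22 = ((15 + 5 + 12*(-1/5)) + (-10*(-1) + 11))*22 = ((15 + 5 - 12/5) + (10 + 11))*22 = (88/5 + 21)*22 = (193/5)*22 = 4246/5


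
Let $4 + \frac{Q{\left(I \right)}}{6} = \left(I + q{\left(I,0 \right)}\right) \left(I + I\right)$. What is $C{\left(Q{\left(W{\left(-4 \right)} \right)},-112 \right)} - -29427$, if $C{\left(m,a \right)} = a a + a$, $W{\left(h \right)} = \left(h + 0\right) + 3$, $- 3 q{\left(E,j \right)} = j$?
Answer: $41859$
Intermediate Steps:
$q{\left(E,j \right)} = - \frac{j}{3}$
$W{\left(h \right)} = 3 + h$ ($W{\left(h \right)} = h + 3 = 3 + h$)
$Q{\left(I \right)} = -24 + 12 I^{2}$ ($Q{\left(I \right)} = -24 + 6 \left(I - 0\right) \left(I + I\right) = -24 + 6 \left(I + 0\right) 2 I = -24 + 6 I 2 I = -24 + 6 \cdot 2 I^{2} = -24 + 12 I^{2}$)
$C{\left(m,a \right)} = a + a^{2}$ ($C{\left(m,a \right)} = a^{2} + a = a + a^{2}$)
$C{\left(Q{\left(W{\left(-4 \right)} \right)},-112 \right)} - -29427 = - 112 \left(1 - 112\right) - -29427 = \left(-112\right) \left(-111\right) + 29427 = 12432 + 29427 = 41859$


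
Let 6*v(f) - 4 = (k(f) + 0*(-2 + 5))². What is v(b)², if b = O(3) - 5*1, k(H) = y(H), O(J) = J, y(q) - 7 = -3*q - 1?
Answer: 5476/9 ≈ 608.44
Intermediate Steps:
y(q) = 6 - 3*q (y(q) = 7 + (-3*q - 1) = 7 + (-1 - 3*q) = 6 - 3*q)
k(H) = 6 - 3*H
b = -2 (b = 3 - 5*1 = 3 - 5 = -2)
v(f) = ⅔ + (6 - 3*f)²/6 (v(f) = ⅔ + ((6 - 3*f) + 0*(-2 + 5))²/6 = ⅔ + ((6 - 3*f) + 0*3)²/6 = ⅔ + ((6 - 3*f) + 0)²/6 = ⅔ + (6 - 3*f)²/6)
v(b)² = (⅔ + 3*(-2 - 2)²/2)² = (⅔ + (3/2)*(-4)²)² = (⅔ + (3/2)*16)² = (⅔ + 24)² = (74/3)² = 5476/9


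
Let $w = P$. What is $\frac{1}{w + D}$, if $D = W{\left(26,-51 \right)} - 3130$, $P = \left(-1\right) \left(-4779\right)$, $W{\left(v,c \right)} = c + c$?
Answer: $\frac{1}{1547} \approx 0.00064641$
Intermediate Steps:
$W{\left(v,c \right)} = 2 c$
$P = 4779$
$D = -3232$ ($D = 2 \left(-51\right) - 3130 = -102 - 3130 = -3232$)
$w = 4779$
$\frac{1}{w + D} = \frac{1}{4779 - 3232} = \frac{1}{1547}$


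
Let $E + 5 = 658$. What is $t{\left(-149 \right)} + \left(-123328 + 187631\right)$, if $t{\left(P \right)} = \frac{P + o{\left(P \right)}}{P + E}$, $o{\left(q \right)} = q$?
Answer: $\frac{16204207}{252} \approx 64302.0$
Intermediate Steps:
$E = 653$ ($E = -5 + 658 = 653$)
$t{\left(P \right)} = \frac{2 P}{653 + P}$ ($t{\left(P \right)} = \frac{P + P}{P + 653} = \frac{2 P}{653 + P}$)
$t{\left(-149 \right)} + \left(-123328 + 187631\right) = 2 \left(-149\right) \frac{1}{653 - 149} + \left(-123328 + 187631\right) = 2 \left(-149\right) \frac{1}{504} + 64303 = - \frac{149}{252} + 64303 = \frac{16204207}{252}$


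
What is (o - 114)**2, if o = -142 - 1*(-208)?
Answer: 2304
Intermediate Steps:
o = 66 (o = -142 + 208 = 66)
(o - 114)**2 = (66 - 114)**2 = (-48)**2 = 2304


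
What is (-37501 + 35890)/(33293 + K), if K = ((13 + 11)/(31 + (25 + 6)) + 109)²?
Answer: -172019/4832606 ≈ -0.035595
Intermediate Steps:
K = 11498881/961 (K = (24/(31 + 31) + 109)² = (24/62 + 109)² = (24*(1/62) + 109)² = (12/31 + 109)² = (3391/31)² = 11498881/961 ≈ 11966.)
(-37501 + 35890)/(33293 + K) = (-37501 + 35890)/(33293 + 11498881/961) = -1611/43493454/961 = -1611*961/43493454 = -172019/4832606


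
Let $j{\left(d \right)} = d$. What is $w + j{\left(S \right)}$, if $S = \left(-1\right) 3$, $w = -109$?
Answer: $-112$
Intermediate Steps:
$S = -3$
$w + j{\left(S \right)} = -109 - 3 = -112$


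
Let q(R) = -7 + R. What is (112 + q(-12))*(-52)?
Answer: -4836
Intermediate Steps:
(112 + q(-12))*(-52) = (112 + (-7 - 12))*(-52) = (112 - 19)*(-52) = 93*(-52) = -4836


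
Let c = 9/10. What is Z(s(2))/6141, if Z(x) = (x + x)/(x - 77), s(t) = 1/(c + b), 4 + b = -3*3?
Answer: 20/57277107 ≈ 3.4918e-7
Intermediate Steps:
c = 9/10 (c = 9*(⅒) = 9/10 ≈ 0.90000)
b = -13 (b = -4 - 3*3 = -4 - 9 = -13)
s(t) = -10/121 (s(t) = 1/(9/10 - 13) = 1/(-121/10) = -10/121)
Z(x) = 2*x/(-77 + x) (Z(x) = (2*x)/(-77 + x) = 2*x/(-77 + x))
Z(s(2))/6141 = (2*(-10/121)/(-77 - 10/121))/6141 = (2*(-10/121)/(-9327/121))*(1/6141) = (2*(-10/121)*(-121/9327))*(1/6141) = (20/9327)*(1/6141) = 20/57277107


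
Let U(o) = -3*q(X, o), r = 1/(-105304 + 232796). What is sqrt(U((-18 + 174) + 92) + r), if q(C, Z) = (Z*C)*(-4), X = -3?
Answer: 5*I*sqrt(1451175873239)/63746 ≈ 94.488*I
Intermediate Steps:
q(C, Z) = -4*C*Z (q(C, Z) = (C*Z)*(-4) = -4*C*Z)
r = 1/127492 ≈ 7.8436e-6
U(o) = -36*o (U(o) = -(-12)*(-3)*o = -36*o)
sqrt(U((-18 + 174) + 92) + r) = sqrt(-36*((-18 + 174) + 92) + 1/127492) = sqrt(-36*(156 + 92) + 1/127492) = sqrt(-36*248 + 1/127492) = sqrt(-8928 + 1/127492) = sqrt(-1138248575/127492) = 5*I*sqrt(1451175873239)/63746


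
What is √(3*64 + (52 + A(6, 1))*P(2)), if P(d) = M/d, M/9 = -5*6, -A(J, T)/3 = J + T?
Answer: 11*I*√33 ≈ 63.19*I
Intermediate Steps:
A(J, T) = -3*J - 3*T (A(J, T) = -3*(J + T) = -3*J - 3*T)
M = -270 (M = 9*(-5*6) = 9*(-30) = -270)
P(d) = -270/d
√(3*64 + (52 + A(6, 1))*P(2)) = √(3*64 + (52 + (-3*6 - 3*1))*(-270/2)) = √(192 + (52 + (-18 - 3))*(-270*½)) = √(192 + (52 - 21)*(-135)) = √(192 + 31*(-135)) = √(192 - 4185) = √(-3993) = 11*I*√33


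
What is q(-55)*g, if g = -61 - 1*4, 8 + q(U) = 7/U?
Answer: 5811/11 ≈ 528.27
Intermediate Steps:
q(U) = -8 + 7/U
g = -65 (g = -61 - 4 = -65)
q(-55)*g = (-8 + 7/(-55))*(-65) = (-8 + 7*(-1/55))*(-65) = (-8 - 7/55)*(-65) = -447/55*(-65) = 5811/11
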